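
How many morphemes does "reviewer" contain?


Word: "reviewer"
Morphemes: re- / view / -er
Each morpheme carries meaning
= 3 morphemes


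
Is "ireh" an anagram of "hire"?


Word 1: "hire" → sorted: ehir
Word 2: "ireh" → sorted: ehir
Same letters? ehir == ehir
Anagram = Yes


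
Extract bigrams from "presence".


Word: "presence" (length 8)
Number of bigrams = 8 - 2 + 1 = 7
  Position 0: "pr"
  Position 1: "re"
  Position 2: "es"
  Position 3: "se"
  Position 4: "en"
  Position 5: "nc"
  Position 6: "ce"
Bigrams = "pr", "re", "es", "se", "en", "nc", "ce"


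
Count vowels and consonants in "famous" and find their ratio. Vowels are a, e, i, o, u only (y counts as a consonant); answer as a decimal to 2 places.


Word: "famous"
Vowels (a,e,i,o,u): 3
Consonants: 3
Ratio = 3/3
= 1.00


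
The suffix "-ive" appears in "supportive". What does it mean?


Suffix: -ive
Example: supportive (support + -ive)
Meaning = tending to


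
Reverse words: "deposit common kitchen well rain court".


Original: "deposit common kitchen well rain court"
Words (1..n): deposit | common | kitchen | well | rain | court
Reversed (n..1): court | rain | well | kitchen | common | deposit
Result = "court rain well kitchen common deposit"


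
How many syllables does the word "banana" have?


Word: "banana"
Syllable breakdown: ba-na-na
Counting: 3 parts
= 3 syllables


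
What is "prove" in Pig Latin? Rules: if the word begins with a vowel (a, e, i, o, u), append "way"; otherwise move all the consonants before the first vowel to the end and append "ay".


Word: "prove"
Starts with consonant(s) → move to end, add 'ay'
Consonant cluster: "pr"
Pig Latin = "ovepray"


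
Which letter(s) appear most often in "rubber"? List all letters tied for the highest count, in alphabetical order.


Word: "rubber"
Letter counts:
  'b': 2
  'e': 1
  'r': 2
  'u': 1
Maximum count = 2
Most frequent = 'b', 'r' (2 times each)


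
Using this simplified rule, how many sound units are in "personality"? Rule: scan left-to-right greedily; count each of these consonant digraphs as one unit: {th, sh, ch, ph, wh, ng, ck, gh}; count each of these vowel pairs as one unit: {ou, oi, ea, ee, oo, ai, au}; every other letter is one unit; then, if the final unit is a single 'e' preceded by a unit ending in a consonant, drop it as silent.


Word: "personality" (11 letters)
Left-to-right scan:
  (1) 'p' (letter)
  (2) 'e' (letter)
  (3) 'r' (letter)
  (4) 's' (letter)
  (5) 'o' (letter)
  (6) 'n' (letter)
  (7) 'a' (letter)
  (8) 'l' (letter)
  (9) 'i' (letter)
  (10) 't' (letter)
  (11) 'y' (letter)
Units from scan: 11
Sound units = 11 units


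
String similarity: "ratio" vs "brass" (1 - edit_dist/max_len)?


Word 1: "ratio" (length 5)
Word 2: "brass" (length 5)
One optimal edit sequence:
  1. insert 'b'  (+1)
  2. keep 'r'
  3. keep 'a'
  4. delete 't'  (+1)
  5. substitute 'i' -> 's'  (+1)
  6. substitute 'o' -> 's'  (+1)
Edit distance = 4
Max length = max(5, 5) = 5
Similarity = 1 - 4/5
= 0.2000


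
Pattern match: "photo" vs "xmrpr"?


Pattern of "photo": [0, 1, 2, 3, 2]
Pattern of "xmrpr": [0, 1, 2, 3, 2]
Patterns match
Same pattern = Yes


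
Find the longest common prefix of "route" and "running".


Word 1: "route"
Word 2: "running"
Comparing from start:
  Pos 0: 'r' == 'r'
  Pos 1: 'o' != 'u' (stop)
LCP = "r" (length 1)


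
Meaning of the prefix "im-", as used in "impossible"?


Prefix: im-
As in: impossible -> im- + possible
Meaning = not / into


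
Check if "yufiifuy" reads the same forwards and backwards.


Word: "yufiifuy"
Reversed: "yufiifuy"
Forward == Backward? yufiifuy == yufiifuy
Palindrome = Yes


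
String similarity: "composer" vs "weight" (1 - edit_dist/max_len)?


Word 1: "composer" (length 8)
Word 2: "weight" (length 6)
One optimal edit sequence:
  1. delete 'c'  (+1)
  2. delete 'o'  (+1)
  3. substitute 'm' -> 'w'  (+1)
  4. substitute 'p' -> 'e'  (+1)
  5. substitute 'o' -> 'i'  (+1)
  6. substitute 's' -> 'g'  (+1)
  7. substitute 'e' -> 'h'  (+1)
  8. substitute 'r' -> 't'  (+1)
Edit distance = 8
Max length = max(8, 6) = 8
Similarity = 1 - 8/8
= 0.0000


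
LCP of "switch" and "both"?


Word 1: "switch"
Word 2: "both"
Comparing from start:
  Pos 0: 's' != 'b' (stop)
LCP = "" (length 0)


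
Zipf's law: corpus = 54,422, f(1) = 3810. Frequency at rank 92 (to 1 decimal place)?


Zipf's law: f(r) = f(1) / r
f(1) = 3810
f(92) = 3810 / 92
= 41.4 occurrences


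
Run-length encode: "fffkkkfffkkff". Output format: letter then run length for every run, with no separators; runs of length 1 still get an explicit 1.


String: "fffkkkfffkkff"
Scanning for consecutive runs:
  'f' x 3
  'k' x 3
  'f' x 3
  'k' x 2
  'f' x 2
RLE = "f3k3f3k2f2"


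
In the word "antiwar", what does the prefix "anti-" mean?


Prefix: anti-
Example: antiwar (anti- + war)
Meaning = against


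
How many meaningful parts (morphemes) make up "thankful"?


Word: "thankful"
Morphemes: thank | -ful
Each morpheme carries meaning
= 2 morphemes


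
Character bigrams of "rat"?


Word: "rat" (length 3)
Number of bigrams = 3 - 2 + 1 = 2
  Position 0: "ra"
  Position 1: "at"
Bigrams = "ra", "at"


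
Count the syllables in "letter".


Word: "letter"
Syllable breakdown: let-ter
Counting: 2 parts
= 2 syllables


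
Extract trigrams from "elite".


Word: "elite" (length 5)
Number of trigrams = 5 - 3 + 1 = 3
  Position 0: "eli"
  Position 1: "lit"
  Position 2: "ite"
Trigrams = "eli", "lit", "ite"


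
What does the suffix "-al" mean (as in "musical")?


Suffix: -al
Example: musical = music + -al
Meaning = relating to


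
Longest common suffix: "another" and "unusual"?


Word 1: "another"
Word 2: "unusual"
Comparing from end:
  Pos -1: 'r' != 'l' (stop)
LCS = "" (length 0)


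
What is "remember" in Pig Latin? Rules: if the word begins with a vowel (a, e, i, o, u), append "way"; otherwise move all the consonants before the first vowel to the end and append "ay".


Word: "remember"
Starts with consonant(s) → move to end, add 'ay'
Consonant cluster: "r"
Pig Latin = "ememberray"


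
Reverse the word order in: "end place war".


Original: "end place war"
Words (1..n): end | place | war
Reversed (n..1): war | place | end
Result = "war place end"


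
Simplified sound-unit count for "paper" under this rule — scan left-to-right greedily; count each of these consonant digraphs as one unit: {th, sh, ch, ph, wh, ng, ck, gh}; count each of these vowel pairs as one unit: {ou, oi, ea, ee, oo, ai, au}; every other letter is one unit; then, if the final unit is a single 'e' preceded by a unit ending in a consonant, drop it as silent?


Word: "paper" (5 letters)
Left-to-right scan:
  1. 'p' (letter)
  2. 'a' (letter)
  3. 'p' (letter)
  4. 'e' (letter)
  5. 'r' (letter)
Units from scan: 5
Sound units = 5 units


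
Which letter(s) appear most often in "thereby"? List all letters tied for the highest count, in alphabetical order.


Word: "thereby"
Letter counts:
  'b': 1
  'e': 2
  'h': 1
  'r': 1
  't': 1
  'y': 1
Maximum count = 2
Most frequent = 'e' (2 times each)


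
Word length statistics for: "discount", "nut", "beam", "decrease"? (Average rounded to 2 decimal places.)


Lengths: "discount"=8, "nut"=3, "beam"=4, "decrease"=8
Sum = 23, Count = 4
Average = 23/4 = 5.75
= avg=5.75, min=3, max=8


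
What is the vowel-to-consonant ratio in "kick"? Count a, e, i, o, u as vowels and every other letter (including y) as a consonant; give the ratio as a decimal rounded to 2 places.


Word: "kick"
Vowels (a,e,i,o,u): 1
Consonants: 3
Ratio = 1/3
= 0.33


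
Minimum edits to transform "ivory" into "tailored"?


Word 1: "ivory" (length 5)
Word 2: "tailored" (length 8)
One optimal edit sequence (insert/delete/substitute each cost 1):
  1. insert 't'  (+1)
  2. insert 'a'  (+1)
  3. keep 'i'
  4. substitute 'v' -> 'l'  (+1)
  5. keep 'o'
  6. keep 'r'
  7. insert 'e'  (+1)
  8. substitute 'y' -> 'd'  (+1)
Total edit operations: 5
Edit distance = 5


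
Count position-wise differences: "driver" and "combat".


Comparing character by character (same length = 6):
  Pos 0: 'd' vs 'c' !=
  Pos 1: 'r' vs 'o' !=
  Pos 2: 'i' vs 'm' !=
  Pos 3: 'v' vs 'b' !=
  Pos 4: 'e' vs 'a' !=
  Pos 5: 'r' vs 't' !=
Hamming distance = 6


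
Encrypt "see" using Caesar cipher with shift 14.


Word: "see"
Shift: 14
Each letter → (letter + shift) mod 26:
  's' (18) + 14 = 6 → 'g'
  'e' (4) + 14 = 18 → 's'
  'e' (4) + 14 = 18 → 's'
Result = "gss"


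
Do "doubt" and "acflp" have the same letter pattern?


Pattern of "doubt": [0, 1, 2, 3, 4]
Pattern of "acflp": [0, 1, 2, 3, 4]
Patterns match
Same pattern = Yes


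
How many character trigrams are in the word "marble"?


Word: "marble" (length 6)
Number of 3-grams = length - 3 + 1 = 6 - 3 + 1
= 4


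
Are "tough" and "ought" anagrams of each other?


Word 1: "tough" → sorted: ghotu
Word 2: "ought" → sorted: ghotu
Same letters? ghotu == ghotu
Anagram = Yes


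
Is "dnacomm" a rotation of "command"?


Word: "command", Candidate: "dnacomm"
Method: check if candidate is substring of word+word
"commandcommand" contains "dnacomm"? No
Is rotation = No


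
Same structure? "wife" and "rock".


Pattern of "wife": [0, 1, 2, 3]
Pattern of "rock": [0, 1, 2, 3]
Patterns match
Same pattern = Yes


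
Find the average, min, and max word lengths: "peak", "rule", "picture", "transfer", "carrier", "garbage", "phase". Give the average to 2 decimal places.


Lengths: "peak"=4, "rule"=4, "picture"=7, "transfer"=8, "carrier"=7, "garbage"=7, "phase"=5
Sum = 42, Count = 7
Average = 42/7 = 6.00
= avg=6.00, min=4, max=8


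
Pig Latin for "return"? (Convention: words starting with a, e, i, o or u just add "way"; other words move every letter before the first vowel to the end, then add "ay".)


Word: "return"
Starts with consonant(s) → move to end, add 'ay'
Consonant cluster: "r"
Pig Latin = "eturnray"


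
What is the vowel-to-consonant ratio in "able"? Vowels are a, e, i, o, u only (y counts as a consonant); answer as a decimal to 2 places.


Word: "able"
Vowels (a,e,i,o,u): 2
Consonants: 2
Ratio = 2/2
= 1.00


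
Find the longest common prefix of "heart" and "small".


Word 1: "heart"
Word 2: "small"
Comparing from start:
  Pos 0: 'h' != 's' (stop)
LCP = "" (length 0)


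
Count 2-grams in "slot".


Word: "slot" (length 4)
Number of 2-grams = length - 2 + 1 = 4 - 2 + 1
= 3


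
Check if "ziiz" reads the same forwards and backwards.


Word: "ziiz"
Reversed: "ziiz"
Forward == Backward? ziiz == ziiz
Palindrome = Yes


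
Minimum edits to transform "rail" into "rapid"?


Word 1: "rail" (length 4)
Word 2: "rapid" (length 5)
One optimal edit sequence (insert/delete/substitute each cost 1):
  1. keep 'r'
  2. keep 'a'
  3. insert 'p'  (+1)
  4. keep 'i'
  5. substitute 'l' -> 'd'  (+1)
Total edit operations: 2
Edit distance = 2


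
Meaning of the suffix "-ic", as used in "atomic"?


Suffix: -ic
As in: atomic -> atom + -ic
Meaning = relating to


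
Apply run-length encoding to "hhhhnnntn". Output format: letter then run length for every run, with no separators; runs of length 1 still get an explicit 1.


String: "hhhhnnntn"
Scanning for consecutive runs:
  'h' x 4
  'n' x 3
  't' x 1
  'n' x 1
RLE = "h4n3t1n1"


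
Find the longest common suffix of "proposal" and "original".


Word 1: "proposal"
Word 2: "original"
Comparing from end:
  Pos -1: 'l' == 'l'
  Pos -2: 'a' == 'a'
  Pos -3: 's' != 'n' (stop)
LCS = "al" (length 2)


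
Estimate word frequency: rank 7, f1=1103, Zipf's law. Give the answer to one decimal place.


Zipf's law: f(r) = f(1) / r
f(1) = 1103
f(7) = 1103 / 7
= 157.6 occurrences


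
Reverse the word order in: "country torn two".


Original: "country torn two"
Words (1..n): country | torn | two
Reversed (n..1): two | torn | country
Result = "two torn country"


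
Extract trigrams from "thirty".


Word: "thirty" (length 6)
Number of trigrams = 6 - 3 + 1 = 4
  Position 0: "thi"
  Position 1: "hir"
  Position 2: "irt"
  Position 3: "rty"
Trigrams = "thi", "hir", "irt", "rty"


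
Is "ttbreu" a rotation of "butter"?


Word: "butter", Candidate: "ttbreu"
Method: check if candidate is substring of word+word
"butterbutter" contains "ttbreu"? No
Is rotation = No


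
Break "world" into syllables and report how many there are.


Word: "world"
Syllable breakdown: world
Counting: 1 part
= 1 syllable


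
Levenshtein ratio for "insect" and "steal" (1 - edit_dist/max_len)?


Word 1: "insect" (length 6)
Word 2: "steal" (length 5)
One optimal edit sequence:
  1. delete 'i'  (+1)
  2. substitute 'n' -> 's'  (+1)
  3. substitute 's' -> 't'  (+1)
  4. keep 'e'
  5. substitute 'c' -> 'a'  (+1)
  6. substitute 't' -> 'l'  (+1)
Edit distance = 5
Max length = max(6, 5) = 6
Similarity = 1 - 5/6
= 0.1667


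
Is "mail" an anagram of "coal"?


Word 1: "coal" → sorted: aclo
Word 2: "mail" → sorted: ailm
Same letters? aclo != ailm
Anagram = No


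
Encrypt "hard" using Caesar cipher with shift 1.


Word: "hard"
Shift: 1
Each letter → (letter + shift) mod 26:
  'h' (7) + 1 = 8 → 'i'
  'a' (0) + 1 = 1 → 'b'
  'r' (17) + 1 = 18 → 's'
  'd' (3) + 1 = 4 → 'e'
Result = "ibse"


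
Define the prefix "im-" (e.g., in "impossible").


Prefix: im-
Example: impossible = im- + possible
Meaning = not / into


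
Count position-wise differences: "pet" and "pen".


Comparing character by character (same length = 3):
  Pos 0: 'p' vs 'p' =
  Pos 1: 'e' vs 'e' =
  Pos 2: 't' vs 'n' !=
Hamming distance = 1


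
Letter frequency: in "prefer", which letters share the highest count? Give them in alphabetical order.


Word: "prefer"
Letter counts:
  'e': 2
  'f': 1
  'p': 1
  'r': 2
Maximum count = 2
Most frequent = 'e', 'r' (2 times each)


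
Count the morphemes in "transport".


Word: "transport"
Morphemes: trans- / port
Each morpheme carries meaning
= 2 morphemes


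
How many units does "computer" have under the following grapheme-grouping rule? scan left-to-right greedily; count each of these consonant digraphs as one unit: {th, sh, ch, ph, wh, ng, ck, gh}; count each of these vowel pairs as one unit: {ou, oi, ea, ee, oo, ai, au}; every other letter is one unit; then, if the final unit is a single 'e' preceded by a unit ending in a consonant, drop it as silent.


Word: "computer" (8 letters)
Left-to-right scan:
  [1] 'c' (letter)
  [2] 'o' (letter)
  [3] 'm' (letter)
  [4] 'p' (letter)
  [5] 'u' (letter)
  [6] 't' (letter)
  [7] 'e' (letter)
  [8] 'r' (letter)
Units from scan: 8
Sound units = 8 units


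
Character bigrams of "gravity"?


Word: "gravity" (length 7)
Number of bigrams = 7 - 2 + 1 = 6
  Position 0: "gr"
  Position 1: "ra"
  Position 2: "av"
  Position 3: "vi"
  Position 4: "it"
  Position 5: "ty"
Bigrams = "gr", "ra", "av", "vi", "it", "ty"


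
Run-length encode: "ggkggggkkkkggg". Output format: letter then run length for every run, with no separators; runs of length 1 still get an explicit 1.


String: "ggkggggkkkkggg"
Scanning for consecutive runs:
  'g' x 2
  'k' x 1
  'g' x 4
  'k' x 4
  'g' x 3
RLE = "g2k1g4k4g3"


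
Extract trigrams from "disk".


Word: "disk" (length 4)
Number of trigrams = 4 - 3 + 1 = 2
  Position 0: "dis"
  Position 1: "isk"
Trigrams = "dis", "isk"


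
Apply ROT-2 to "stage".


Word: "stage"
Shift: 2
Each letter → (letter + shift) mod 26:
  's' (18) + 2 = 20 → 'u'
  't' (19) + 2 = 21 → 'v'
  'a' (0) + 2 = 2 → 'c'
  'g' (6) + 2 = 8 → 'i'
  'e' (4) + 2 = 6 → 'g'
Result = "uvcig"


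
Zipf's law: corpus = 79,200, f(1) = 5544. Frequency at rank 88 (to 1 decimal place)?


Zipf's law: f(r) = f(1) / r
f(1) = 5544
f(88) = 5544 / 88
= 63.0 occurrences


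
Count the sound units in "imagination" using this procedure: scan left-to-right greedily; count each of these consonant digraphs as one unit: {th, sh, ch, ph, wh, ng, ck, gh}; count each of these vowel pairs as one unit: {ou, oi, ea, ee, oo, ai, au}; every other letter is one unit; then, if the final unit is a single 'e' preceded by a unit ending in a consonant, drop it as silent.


Word: "imagination" (11 letters)
Left-to-right scan:
  1. 'i' (letter)
  2. 'm' (letter)
  3. 'a' (letter)
  4. 'g' (letter)
  5. 'i' (letter)
  6. 'n' (letter)
  7. 'a' (letter)
  8. 't' (letter)
  9. 'i' (letter)
  10. 'o' (letter)
  11. 'n' (letter)
Units from scan: 11
Sound units = 11 units


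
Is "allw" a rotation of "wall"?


Word: "wall", Candidate: "allw"
Method: check if candidate is substring of word+word
"wallwall" contains "allw"? Yes
Is rotation = Yes


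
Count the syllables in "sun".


Word: "sun"
Syllable breakdown: sun
Counting: 1 part
= 1 syllable


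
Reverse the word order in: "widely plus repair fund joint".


Original: "widely plus repair fund joint"
Words (1..n): widely | plus | repair | fund | joint
Reversed (n..1): joint | fund | repair | plus | widely
Result = "joint fund repair plus widely"


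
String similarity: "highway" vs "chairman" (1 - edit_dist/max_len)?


Word 1: "highway" (length 7)
Word 2: "chairman" (length 8)
One optimal edit sequence:
  1. insert 'c'  (+1)
  2. keep 'h'
  3. substitute 'i' -> 'a'  (+1)
  4. substitute 'g' -> 'i'  (+1)
  5. substitute 'h' -> 'r'  (+1)
  6. substitute 'w' -> 'm'  (+1)
  7. keep 'a'
  8. substitute 'y' -> 'n'  (+1)
Edit distance = 6
Max length = max(7, 8) = 8
Similarity = 1 - 6/8
= 0.2500


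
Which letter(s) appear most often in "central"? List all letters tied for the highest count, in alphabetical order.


Word: "central"
Letter counts:
  'a': 1
  'c': 1
  'e': 1
  'l': 1
  'n': 1
  'r': 1
  't': 1
Maximum count = 1
Most frequent = 'a', 'c', 'e', 'l', 'n', 'r', 't' (1 time each)


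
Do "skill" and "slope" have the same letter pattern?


Pattern of "skill": [0, 1, 2, 3, 3]
Pattern of "slope": [0, 1, 2, 3, 4]
Patterns do not match
Same pattern = No


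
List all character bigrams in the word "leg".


Word: "leg" (length 3)
Number of bigrams = 3 - 2 + 1 = 2
  Position 0: "le"
  Position 1: "eg"
Bigrams = "le", "eg"


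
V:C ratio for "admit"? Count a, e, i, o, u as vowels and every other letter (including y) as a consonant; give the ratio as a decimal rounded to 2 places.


Word: "admit"
Vowels (a,e,i,o,u): 2
Consonants: 3
Ratio = 2/3
= 0.67


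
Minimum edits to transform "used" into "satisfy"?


Word 1: "used" (length 4)
Word 2: "satisfy" (length 7)
One optimal edit sequence (insert/delete/substitute each cost 1):
  1. insert 's'  (+1)
  2. insert 'a'  (+1)
  3. insert 't'  (+1)
  4. substitute 'u' -> 'i'  (+1)
  5. keep 's'
  6. substitute 'e' -> 'f'  (+1)
  7. substitute 'd' -> 'y'  (+1)
Total edit operations: 6
Edit distance = 6


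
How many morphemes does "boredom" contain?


Word: "boredom"
Morphemes: bore + -dom
Each morpheme carries meaning
= 2 morphemes


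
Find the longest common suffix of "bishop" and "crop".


Word 1: "bishop"
Word 2: "crop"
Comparing from end:
  Pos -1: 'p' == 'p'
  Pos -2: 'o' == 'o'
  Pos -3: 'h' != 'r' (stop)
LCS = "op" (length 2)


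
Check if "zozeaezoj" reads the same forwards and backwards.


Word: "zozeaezoj"
Reversed: "jozeaezoz"
Forward == Backward? zozeaezoj != jozeaezoz
Palindrome = No


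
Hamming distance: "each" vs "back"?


Comparing character by character (same length = 4):
  Pos 0: 'e' vs 'b' !=
  Pos 1: 'a' vs 'a' =
  Pos 2: 'c' vs 'c' =
  Pos 3: 'h' vs 'k' !=
Hamming distance = 2


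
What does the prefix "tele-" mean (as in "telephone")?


Prefix: tele-
Example: telephone = tele- + phone
Meaning = distant


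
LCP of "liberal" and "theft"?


Word 1: "liberal"
Word 2: "theft"
Comparing from start:
  Pos 0: 'l' != 't' (stop)
LCP = "" (length 0)


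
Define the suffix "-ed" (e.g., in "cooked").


Suffix: -ed
Example: cooked = cook + -ed
Meaning = past tense


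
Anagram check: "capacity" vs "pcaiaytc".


Word 1: "capacity" → sorted: aaccipty
Word 2: "pcaiaytc" → sorted: aaccipty
Same letters? aaccipty == aaccipty
Anagram = Yes


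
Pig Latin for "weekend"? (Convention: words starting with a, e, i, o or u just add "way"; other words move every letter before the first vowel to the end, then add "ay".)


Word: "weekend"
Starts with consonant(s) → move to end, add 'ay'
Consonant cluster: "w"
Pig Latin = "eekendway"


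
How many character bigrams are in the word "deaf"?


Word: "deaf" (length 4)
Number of 2-grams = length - 2 + 1 = 4 - 2 + 1
= 3


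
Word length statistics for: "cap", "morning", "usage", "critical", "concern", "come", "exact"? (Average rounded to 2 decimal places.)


Lengths: "cap"=3, "morning"=7, "usage"=5, "critical"=8, "concern"=7, "come"=4, "exact"=5
Sum = 39, Count = 7
Average = 39/7 = 5.57
= avg=5.57, min=3, max=8


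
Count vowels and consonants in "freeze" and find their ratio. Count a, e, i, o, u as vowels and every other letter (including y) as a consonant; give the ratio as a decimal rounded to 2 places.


Word: "freeze"
Vowels (a,e,i,o,u): 3
Consonants: 3
Ratio = 3/3
= 1.00


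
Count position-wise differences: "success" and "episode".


Comparing character by character (same length = 7):
  Pos 0: 's' vs 'e' !=
  Pos 1: 'u' vs 'p' !=
  Pos 2: 'c' vs 'i' !=
  Pos 3: 'c' vs 's' !=
  Pos 4: 'e' vs 'o' !=
  Pos 5: 's' vs 'd' !=
  Pos 6: 's' vs 'e' !=
Hamming distance = 7


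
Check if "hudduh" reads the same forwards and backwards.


Word: "hudduh"
Reversed: "hudduh"
Forward == Backward? hudduh == hudduh
Palindrome = Yes


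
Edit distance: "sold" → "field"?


Word 1: "sold" (length 4)
Word 2: "field" (length 5)
One optimal edit sequence (insert/delete/substitute each cost 1):
  1. insert 'f'  (+1)
  2. substitute 's' -> 'i'  (+1)
  3. substitute 'o' -> 'e'  (+1)
  4. keep 'l'
  5. keep 'd'
Total edit operations: 3
Edit distance = 3


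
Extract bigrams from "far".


Word: "far" (length 3)
Number of bigrams = 3 - 2 + 1 = 2
  Position 0: "fa"
  Position 1: "ar"
Bigrams = "fa", "ar"


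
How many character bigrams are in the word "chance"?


Word: "chance" (length 6)
Number of 2-grams = length - 2 + 1 = 6 - 2 + 1
= 5


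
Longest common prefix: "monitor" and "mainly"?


Word 1: "monitor"
Word 2: "mainly"
Comparing from start:
  Pos 0: 'm' == 'm'
  Pos 1: 'o' != 'a' (stop)
LCP = "m" (length 1)


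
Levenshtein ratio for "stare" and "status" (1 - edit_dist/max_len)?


Word 1: "stare" (length 5)
Word 2: "status" (length 6)
One optimal edit sequence:
  1. keep 's'
  2. keep 't'
  3. keep 'a'
  4. insert 't'  (+1)
  5. substitute 'r' -> 'u'  (+1)
  6. substitute 'e' -> 's'  (+1)
Edit distance = 3
Max length = max(5, 6) = 6
Similarity = 1 - 3/6
= 0.5000


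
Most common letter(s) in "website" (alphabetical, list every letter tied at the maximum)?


Word: "website"
Letter counts:
  'b': 1
  'e': 2
  'i': 1
  's': 1
  't': 1
  'w': 1
Maximum count = 2
Most frequent = 'e' (2 times each)


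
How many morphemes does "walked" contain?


Word: "walked"
Morphemes: walk + -ed
Each morpheme carries meaning
= 2 morphemes


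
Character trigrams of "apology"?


Word: "apology" (length 7)
Number of trigrams = 7 - 3 + 1 = 5
  Position 0: "apo"
  Position 1: "pol"
  Position 2: "olo"
  Position 3: "log"
  Position 4: "ogy"
Trigrams = "apo", "pol", "olo", "log", "ogy"


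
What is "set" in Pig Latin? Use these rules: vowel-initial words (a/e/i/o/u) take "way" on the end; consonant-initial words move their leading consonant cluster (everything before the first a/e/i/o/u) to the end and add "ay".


Word: "set"
Starts with consonant(s) → move to end, add 'ay'
Consonant cluster: "s"
Pig Latin = "etsay"


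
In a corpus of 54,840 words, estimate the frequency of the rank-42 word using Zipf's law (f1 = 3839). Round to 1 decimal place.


Zipf's law: f(r) = f(1) / r
f(1) = 3839
f(42) = 3839 / 42
= 91.4 occurrences


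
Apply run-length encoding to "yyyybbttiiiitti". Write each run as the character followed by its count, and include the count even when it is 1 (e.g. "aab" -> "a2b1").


String: "yyyybbttiiiitti"
Scanning for consecutive runs:
  'y' x 4
  'b' x 2
  't' x 2
  'i' x 4
  't' x 2
  'i' x 1
RLE = "y4b2t2i4t2i1"


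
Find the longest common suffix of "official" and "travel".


Word 1: "official"
Word 2: "travel"
Comparing from end:
  Pos -1: 'l' == 'l'
  Pos -2: 'a' != 'e' (stop)
LCS = "l" (length 1)


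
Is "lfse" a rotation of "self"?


Word: "self", Candidate: "lfse"
Method: check if candidate is substring of word+word
"selfself" contains "lfse"? Yes
Is rotation = Yes


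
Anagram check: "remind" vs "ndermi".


Word 1: "remind" → sorted: deimnr
Word 2: "ndermi" → sorted: deimnr
Same letters? deimnr == deimnr
Anagram = Yes


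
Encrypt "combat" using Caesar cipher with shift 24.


Word: "combat"
Shift: 24
Each letter → (letter + shift) mod 26:
  'c' (2) + 24 = 0 → 'a'
  'o' (14) + 24 = 12 → 'm'
  'm' (12) + 24 = 10 → 'k'
  'b' (1) + 24 = 25 → 'z'
  'a' (0) + 24 = 24 → 'y'
  't' (19) + 24 = 17 → 'r'
Result = "amkzyr"


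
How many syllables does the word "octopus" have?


Word: "octopus"
Syllable breakdown: oc-to-pus
Counting: 3 parts
= 3 syllables


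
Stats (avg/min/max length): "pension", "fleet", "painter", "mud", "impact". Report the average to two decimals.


Lengths: "pension"=7, "fleet"=5, "painter"=7, "mud"=3, "impact"=6
Sum = 28, Count = 5
Average = 28/5 = 5.60
= avg=5.60, min=3, max=7


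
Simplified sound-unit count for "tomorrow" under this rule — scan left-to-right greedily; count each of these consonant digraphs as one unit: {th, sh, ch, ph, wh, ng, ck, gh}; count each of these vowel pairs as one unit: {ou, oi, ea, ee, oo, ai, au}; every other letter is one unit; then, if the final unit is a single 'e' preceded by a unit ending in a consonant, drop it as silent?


Word: "tomorrow" (8 letters)
Left-to-right scan:
  (1) 't' (letter)
  (2) 'o' (letter)
  (3) 'm' (letter)
  (4) 'o' (letter)
  (5) 'r' (letter)
  (6) 'r' (letter)
  (7) 'o' (letter)
  (8) 'w' (letter)
Units from scan: 8
Sound units = 8 units


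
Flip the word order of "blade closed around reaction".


Original: "blade closed around reaction"
Words (1..n): blade | closed | around | reaction
Reversed (n..1): reaction | around | closed | blade
Result = "reaction around closed blade"


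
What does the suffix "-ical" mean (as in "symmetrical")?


Suffix: -ical
Example: symmetrical (symmetry + -ical, with a spelling change)
Meaning = relating to


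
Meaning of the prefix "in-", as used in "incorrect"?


Prefix: in-
Example: incorrect (in- + correct)
Meaning = not / into


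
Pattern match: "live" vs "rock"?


Pattern of "live": [0, 1, 2, 3]
Pattern of "rock": [0, 1, 2, 3]
Patterns match
Same pattern = Yes


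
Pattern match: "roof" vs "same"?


Pattern of "roof": [0, 1, 1, 2]
Pattern of "same": [0, 1, 2, 3]
Patterns do not match
Same pattern = No


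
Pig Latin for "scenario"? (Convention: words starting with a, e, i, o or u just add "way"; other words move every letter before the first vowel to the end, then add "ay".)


Word: "scenario"
Starts with consonant(s) → move to end, add 'ay'
Consonant cluster: "sc"
Pig Latin = "enarioscay"


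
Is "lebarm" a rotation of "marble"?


Word: "marble", Candidate: "lebarm"
Method: check if candidate is substring of word+word
"marblemarble" contains "lebarm"? No
Is rotation = No


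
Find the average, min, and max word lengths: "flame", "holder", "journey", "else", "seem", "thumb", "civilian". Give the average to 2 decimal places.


Lengths: "flame"=5, "holder"=6, "journey"=7, "else"=4, "seem"=4, "thumb"=5, "civilian"=8
Sum = 39, Count = 7
Average = 39/7 = 5.57
= avg=5.57, min=4, max=8


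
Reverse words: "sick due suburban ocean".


Original: "sick due suburban ocean"
Words (1..n): sick | due | suburban | ocean
Reversed (n..1): ocean | suburban | due | sick
Result = "ocean suburban due sick"


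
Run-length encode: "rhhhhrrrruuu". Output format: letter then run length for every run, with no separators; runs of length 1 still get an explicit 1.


String: "rhhhhrrrruuu"
Scanning for consecutive runs:
  'r' x 1
  'h' x 4
  'r' x 4
  'u' x 3
RLE = "r1h4r4u3"


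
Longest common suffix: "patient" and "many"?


Word 1: "patient"
Word 2: "many"
Comparing from end:
  Pos -1: 't' != 'y' (stop)
LCS = "" (length 0)


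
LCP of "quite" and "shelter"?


Word 1: "quite"
Word 2: "shelter"
Comparing from start:
  Pos 0: 'q' != 's' (stop)
LCP = "" (length 0)


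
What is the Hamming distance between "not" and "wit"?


Comparing character by character (same length = 3):
  Pos 0: 'n' vs 'w' !=
  Pos 1: 'o' vs 'i' !=
  Pos 2: 't' vs 't' =
Hamming distance = 2


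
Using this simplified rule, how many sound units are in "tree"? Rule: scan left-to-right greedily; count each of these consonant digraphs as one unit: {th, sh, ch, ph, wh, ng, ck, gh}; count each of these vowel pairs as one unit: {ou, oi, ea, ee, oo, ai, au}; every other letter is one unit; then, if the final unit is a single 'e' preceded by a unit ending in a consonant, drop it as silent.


Word: "tree" (4 letters)
Left-to-right scan:
  (1) 't' (letter)
  (2) 'r' (letter)
  (3) 'ee' (vowel-pair)
Units from scan: 3
Sound units = 3 units


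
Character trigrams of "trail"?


Word: "trail" (length 5)
Number of trigrams = 5 - 3 + 1 = 3
  Position 0: "tra"
  Position 1: "rai"
  Position 2: "ail"
Trigrams = "tra", "rai", "ail"


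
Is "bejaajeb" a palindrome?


Word: "bejaajeb"
Reversed: "bejaajeb"
Forward == Backward? bejaajeb == bejaajeb
Palindrome = Yes


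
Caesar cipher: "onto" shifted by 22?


Word: "onto"
Shift: 22
Each letter → (letter + shift) mod 26:
  'o' (14) + 22 = 10 → 'k'
  'n' (13) + 22 = 9 → 'j'
  't' (19) + 22 = 15 → 'p'
  'o' (14) + 22 = 10 → 'k'
Result = "kjpk"


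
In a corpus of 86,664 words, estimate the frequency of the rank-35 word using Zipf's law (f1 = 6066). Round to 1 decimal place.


Zipf's law: f(r) = f(1) / r
f(1) = 6066
f(35) = 6066 / 35
= 173.3 occurrences


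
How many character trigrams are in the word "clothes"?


Word: "clothes" (length 7)
Number of 3-grams = length - 3 + 1 = 7 - 3 + 1
= 5


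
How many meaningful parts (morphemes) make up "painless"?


Word: "painless"
Morphemes: pain / -less
Each morpheme carries meaning
= 2 morphemes


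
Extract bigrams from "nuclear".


Word: "nuclear" (length 7)
Number of bigrams = 7 - 2 + 1 = 6
  Position 0: "nu"
  Position 1: "uc"
  Position 2: "cl"
  Position 3: "le"
  Position 4: "ea"
  Position 5: "ar"
Bigrams = "nu", "uc", "cl", "le", "ea", "ar"


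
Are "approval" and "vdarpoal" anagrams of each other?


Word 1: "approval" → sorted: aalopprv
Word 2: "vdarpoal" → sorted: aadloprv
Same letters? aalopprv != aadloprv
Anagram = No


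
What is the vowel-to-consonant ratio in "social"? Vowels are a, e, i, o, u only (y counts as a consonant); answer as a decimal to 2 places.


Word: "social"
Vowels (a,e,i,o,u): 3
Consonants: 3
Ratio = 3/3
= 1.00


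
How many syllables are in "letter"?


Word: "letter"
Syllable breakdown: let-ter
Counting: 2 parts
= 2 syllables


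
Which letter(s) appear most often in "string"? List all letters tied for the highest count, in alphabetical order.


Word: "string"
Letter counts:
  'g': 1
  'i': 1
  'n': 1
  'r': 1
  's': 1
  't': 1
Maximum count = 1
Most frequent = 'g', 'i', 'n', 'r', 's', 't' (1 time each)


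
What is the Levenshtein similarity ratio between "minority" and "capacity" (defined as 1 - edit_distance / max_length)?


Word 1: "minority" (length 8)
Word 2: "capacity" (length 8)
One optimal edit sequence:
  1. substitute 'm' -> 'c'  (+1)
  2. substitute 'i' -> 'a'  (+1)
  3. substitute 'n' -> 'p'  (+1)
  4. substitute 'o' -> 'a'  (+1)
  5. substitute 'r' -> 'c'  (+1)
  6. keep 'i'
  7. keep 't'
  8. keep 'y'
Edit distance = 5
Max length = max(8, 8) = 8
Similarity = 1 - 5/8
= 0.3750


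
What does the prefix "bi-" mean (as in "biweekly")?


Prefix: bi-
Example: biweekly (bi- + weekly)
Meaning = two


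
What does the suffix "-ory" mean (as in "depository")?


Suffix: -ory
Example: depository = deposit + -ory
Meaning = relating to / place for


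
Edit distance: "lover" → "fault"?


Word 1: "lover" (length 5)
Word 2: "fault" (length 5)
One optimal edit sequence (insert/delete/substitute each cost 1):
  1. substitute 'l' -> 'f'  (+1)
  2. substitute 'o' -> 'a'  (+1)
  3. substitute 'v' -> 'u'  (+1)
  4. substitute 'e' -> 'l'  (+1)
  5. substitute 'r' -> 't'  (+1)
Total edit operations: 5
Edit distance = 5


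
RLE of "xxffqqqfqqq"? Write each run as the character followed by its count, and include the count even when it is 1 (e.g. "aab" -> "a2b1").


String: "xxffqqqfqqq"
Scanning for consecutive runs:
  'x' x 2
  'f' x 2
  'q' x 3
  'f' x 1
  'q' x 3
RLE = "x2f2q3f1q3"


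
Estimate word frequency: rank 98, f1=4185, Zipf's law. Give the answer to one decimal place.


Zipf's law: f(r) = f(1) / r
f(1) = 4185
f(98) = 4185 / 98
= 42.7 occurrences


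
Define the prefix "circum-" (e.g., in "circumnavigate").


Prefix: circum-
Example: circumnavigate = circum- + navigate
Meaning = around


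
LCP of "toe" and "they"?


Word 1: "toe"
Word 2: "they"
Comparing from start:
  Pos 0: 't' == 't'
  Pos 1: 'o' != 'h' (stop)
LCP = "t" (length 1)


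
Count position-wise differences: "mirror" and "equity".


Comparing character by character (same length = 6):
  Pos 0: 'm' vs 'e' !=
  Pos 1: 'i' vs 'q' !=
  Pos 2: 'r' vs 'u' !=
  Pos 3: 'r' vs 'i' !=
  Pos 4: 'o' vs 't' !=
  Pos 5: 'r' vs 'y' !=
Hamming distance = 6


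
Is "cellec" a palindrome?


Word: "cellec"
Reversed: "cellec"
Forward == Backward? cellec == cellec
Palindrome = Yes


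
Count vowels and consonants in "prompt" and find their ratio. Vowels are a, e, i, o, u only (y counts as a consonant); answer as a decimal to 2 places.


Word: "prompt"
Vowels (a,e,i,o,u): 1
Consonants: 5
Ratio = 1/5
= 0.20


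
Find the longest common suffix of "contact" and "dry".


Word 1: "contact"
Word 2: "dry"
Comparing from end:
  Pos -1: 't' != 'y' (stop)
LCS = "" (length 0)


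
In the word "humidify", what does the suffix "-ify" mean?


Suffix: -ify
As in: humidify -> humid + -ify
Meaning = to make


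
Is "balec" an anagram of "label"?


Word 1: "label" → sorted: abell
Word 2: "balec" → sorted: abcel
Same letters? abell != abcel
Anagram = No


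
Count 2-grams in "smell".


Word: "smell" (length 5)
Number of 2-grams = length - 2 + 1 = 5 - 2 + 1
= 4


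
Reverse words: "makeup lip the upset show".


Original: "makeup lip the upset show"
Words (1..n): makeup | lip | the | upset | show
Reversed (n..1): show | upset | the | lip | makeup
Result = "show upset the lip makeup"


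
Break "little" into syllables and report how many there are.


Word: "little"
Syllable breakdown: lit | tle
Counting: 2 parts
= 2 syllables


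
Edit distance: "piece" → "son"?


Word 1: "piece" (length 5)
Word 2: "son" (length 3)
One optimal edit sequence (insert/delete/substitute each cost 1):
  1. delete 'p'  (+1)
  2. delete 'i'  (+1)
  3. substitute 'e' -> 's'  (+1)
  4. substitute 'c' -> 'o'  (+1)
  5. substitute 'e' -> 'n'  (+1)
Total edit operations: 5
Edit distance = 5


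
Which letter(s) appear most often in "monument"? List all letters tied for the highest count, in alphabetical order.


Word: "monument"
Letter counts:
  'e': 1
  'm': 2
  'n': 2
  'o': 1
  't': 1
  'u': 1
Maximum count = 2
Most frequent = 'm', 'n' (2 times each)


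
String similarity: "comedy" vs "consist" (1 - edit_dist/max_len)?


Word 1: "comedy" (length 6)
Word 2: "consist" (length 7)
One optimal edit sequence:
  1. keep 'c'
  2. keep 'o'
  3. insert 'n'  (+1)
  4. substitute 'm' -> 's'  (+1)
  5. substitute 'e' -> 'i'  (+1)
  6. substitute 'd' -> 's'  (+1)
  7. substitute 'y' -> 't'  (+1)
Edit distance = 5
Max length = max(6, 7) = 7
Similarity = 1 - 5/7
= 0.2857


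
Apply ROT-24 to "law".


Word: "law"
Shift: 24
Each letter → (letter + shift) mod 26:
  'l' (11) + 24 = 9 → 'j'
  'a' (0) + 24 = 24 → 'y'
  'w' (22) + 24 = 20 → 'u'
Result = "jyu"


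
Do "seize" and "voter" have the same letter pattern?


Pattern of "seize": [0, 1, 2, 3, 1]
Pattern of "voter": [0, 1, 2, 3, 4]
Patterns do not match
Same pattern = No


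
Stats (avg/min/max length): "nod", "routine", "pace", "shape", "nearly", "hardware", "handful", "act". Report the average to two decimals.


Lengths: "nod"=3, "routine"=7, "pace"=4, "shape"=5, "nearly"=6, "hardware"=8, "handful"=7, "act"=3
Sum = 43, Count = 8
Average = 43/8 = 5.38
= avg=5.38, min=3, max=8


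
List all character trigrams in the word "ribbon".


Word: "ribbon" (length 6)
Number of trigrams = 6 - 3 + 1 = 4
  Position 0: "rib"
  Position 1: "ibb"
  Position 2: "bbo"
  Position 3: "bon"
Trigrams = "rib", "ibb", "bbo", "bon"


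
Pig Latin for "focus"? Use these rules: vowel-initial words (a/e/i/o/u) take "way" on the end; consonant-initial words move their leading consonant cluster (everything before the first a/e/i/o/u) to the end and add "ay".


Word: "focus"
Starts with consonant(s) → move to end, add 'ay'
Consonant cluster: "f"
Pig Latin = "ocusfay"


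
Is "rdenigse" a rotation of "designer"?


Word: "designer", Candidate: "rdenigse"
Method: check if candidate is substring of word+word
"designerdesigner" contains "rdenigse"? No
Is rotation = No


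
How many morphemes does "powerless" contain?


Word: "powerless"
Morphemes: power + -less
Each morpheme carries meaning
= 2 morphemes


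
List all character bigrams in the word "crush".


Word: "crush" (length 5)
Number of bigrams = 5 - 2 + 1 = 4
  Position 0: "cr"
  Position 1: "ru"
  Position 2: "us"
  Position 3: "sh"
Bigrams = "cr", "ru", "us", "sh"


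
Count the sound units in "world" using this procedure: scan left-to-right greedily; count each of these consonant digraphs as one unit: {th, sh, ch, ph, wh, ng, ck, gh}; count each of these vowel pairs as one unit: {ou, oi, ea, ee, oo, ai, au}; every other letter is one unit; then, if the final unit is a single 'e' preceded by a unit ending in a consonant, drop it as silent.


Word: "world" (5 letters)
Left-to-right scan:
  [1] 'w' (letter)
  [2] 'o' (letter)
  [3] 'r' (letter)
  [4] 'l' (letter)
  [5] 'd' (letter)
Units from scan: 5
Sound units = 5 units


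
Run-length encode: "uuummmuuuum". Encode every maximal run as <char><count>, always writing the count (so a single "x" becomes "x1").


String: "uuummmuuuum"
Scanning for consecutive runs:
  'u' x 3
  'm' x 3
  'u' x 4
  'm' x 1
RLE = "u3m3u4m1"


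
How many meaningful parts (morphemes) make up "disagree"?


Word: "disagree"
Morphemes: dis- / agree
Each morpheme carries meaning
= 2 morphemes


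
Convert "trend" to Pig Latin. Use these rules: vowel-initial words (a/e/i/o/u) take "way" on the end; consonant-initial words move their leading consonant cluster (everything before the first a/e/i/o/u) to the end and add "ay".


Word: "trend"
Starts with consonant(s) → move to end, add 'ay'
Consonant cluster: "tr"
Pig Latin = "endtray"


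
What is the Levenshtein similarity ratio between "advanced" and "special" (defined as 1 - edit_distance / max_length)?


Word 1: "advanced" (length 8)
Word 2: "special" (length 7)
One optimal edit sequence:
  1. delete 'a'  (+1)
  2. substitute 'd' -> 's'  (+1)
  3. substitute 'v' -> 'p'  (+1)
  4. substitute 'a' -> 'e'  (+1)
  5. substitute 'n' -> 'c'  (+1)
  6. substitute 'c' -> 'i'  (+1)
  7. substitute 'e' -> 'a'  (+1)
  8. substitute 'd' -> 'l'  (+1)
Edit distance = 8
Max length = max(8, 7) = 8
Similarity = 1 - 8/8
= 0.0000
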